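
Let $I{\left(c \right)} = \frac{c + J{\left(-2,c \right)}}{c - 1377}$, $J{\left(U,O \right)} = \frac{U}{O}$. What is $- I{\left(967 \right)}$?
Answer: $\frac{22807}{9670} \approx 2.3585$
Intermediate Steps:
$I{\left(c \right)} = \frac{c - \frac{2}{c}}{-1377 + c}$ ($I{\left(c \right)} = \frac{c - \frac{2}{c}}{c - 1377} = \frac{c - \frac{2}{c}}{-1377 + c}$)
$- I{\left(967 \right)} = - \frac{-2 + 967^{2}}{967 \left(-1377 + 967\right)} = - \frac{-2 + 935089}{967 \left(-410\right)} = - \frac{\left(-1\right) 935087}{967 \cdot 410} = \left(-1\right) \left(- \frac{22807}{9670}\right) = \frac{22807}{9670}$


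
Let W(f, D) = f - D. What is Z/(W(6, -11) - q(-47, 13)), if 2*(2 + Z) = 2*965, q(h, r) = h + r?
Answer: 321/17 ≈ 18.882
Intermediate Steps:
Z = 963 (Z = -2 + (2*965)/2 = -2 + (1/2)*1930 = -2 + 965 = 963)
Z/(W(6, -11) - q(-47, 13)) = 963/((6 - 1*(-11)) - (-47 + 13)) = 963/((6 + 11) - 1*(-34)) = 963/(17 + 34) = 963/51 = 963*(1/51) = 321/17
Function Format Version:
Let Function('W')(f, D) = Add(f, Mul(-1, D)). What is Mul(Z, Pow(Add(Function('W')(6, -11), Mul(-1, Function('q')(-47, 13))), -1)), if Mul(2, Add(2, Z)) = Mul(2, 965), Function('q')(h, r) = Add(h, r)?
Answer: Rational(321, 17) ≈ 18.882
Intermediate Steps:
Z = 963 (Z = Add(-2, Mul(Rational(1, 2), Mul(2, 965))) = Add(-2, Mul(Rational(1, 2), 1930)) = Add(-2, 965) = 963)
Mul(Z, Pow(Add(Function('W')(6, -11), Mul(-1, Function('q')(-47, 13))), -1)) = Mul(963, Pow(Add(Add(6, Mul(-1, -11)), Mul(-1, Add(-47, 13))), -1)) = Mul(963, Pow(Add(Add(6, 11), Mul(-1, -34)), -1)) = Mul(963, Pow(Add(17, 34), -1)) = Mul(963, Pow(51, -1)) = Mul(963, Rational(1, 51)) = Rational(321, 17)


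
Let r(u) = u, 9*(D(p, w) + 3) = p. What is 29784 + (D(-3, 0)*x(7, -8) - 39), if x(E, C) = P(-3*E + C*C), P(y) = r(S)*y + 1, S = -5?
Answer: 91375/3 ≈ 30458.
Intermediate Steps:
D(p, w) = -3 + p/9
P(y) = 1 - 5*y (P(y) = -5*y + 1 = 1 - 5*y)
x(E, C) = 1 - 5*C**2 + 15*E (x(E, C) = 1 - 5*(-3*E + C*C) = 1 - 5*(-3*E + C**2) = 1 - 5*(C**2 - 3*E) = 1 + (-5*C**2 + 15*E) = 1 - 5*C**2 + 15*E)
29784 + (D(-3, 0)*x(7, -8) - 39) = 29784 + ((-3 + (1/9)*(-3))*(1 - 5*(-8)**2 + 15*7) - 39) = 29784 + ((-3 - 1/3)*(1 - 5*64 + 105) - 39) = 29784 + (-10*(1 - 320 + 105)/3 - 39) = 29784 + (-10/3*(-214) - 39) = 29784 + (2140/3 - 39) = 29784 + 2023/3 = 91375/3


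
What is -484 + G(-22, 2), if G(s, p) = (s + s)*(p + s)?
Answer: 396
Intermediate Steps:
G(s, p) = 2*s*(p + s) (G(s, p) = (2*s)*(p + s) = 2*s*(p + s))
-484 + G(-22, 2) = -484 + 2*(-22)*(2 - 22) = -484 + 2*(-22)*(-20) = -484 + 880 = 396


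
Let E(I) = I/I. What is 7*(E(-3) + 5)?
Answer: 42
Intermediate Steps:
E(I) = 1
7*(E(-3) + 5) = 7*(1 + 5) = 7*6 = 42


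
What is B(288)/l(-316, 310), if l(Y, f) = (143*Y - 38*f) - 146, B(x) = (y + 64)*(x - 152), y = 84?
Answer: -10064/28557 ≈ -0.35242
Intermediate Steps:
B(x) = -22496 + 148*x (B(x) = (84 + 64)*(x - 152) = 148*(-152 + x) = -22496 + 148*x)
l(Y, f) = -146 - 38*f + 143*Y (l(Y, f) = (-38*f + 143*Y) - 146 = -146 - 38*f + 143*Y)
B(288)/l(-316, 310) = (-22496 + 148*288)/(-146 - 38*310 + 143*(-316)) = (-22496 + 42624)/(-146 - 11780 - 45188) = 20128/(-57114) = 20128*(-1/57114) = -10064/28557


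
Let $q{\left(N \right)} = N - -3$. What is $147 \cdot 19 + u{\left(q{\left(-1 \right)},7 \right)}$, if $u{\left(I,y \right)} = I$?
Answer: $2795$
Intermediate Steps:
$q{\left(N \right)} = 3 + N$ ($q{\left(N \right)} = N + 3 = 3 + N$)
$147 \cdot 19 + u{\left(q{\left(-1 \right)},7 \right)} = 147 \cdot 19 + \left(3 - 1\right) = 2793 + 2 = 2795$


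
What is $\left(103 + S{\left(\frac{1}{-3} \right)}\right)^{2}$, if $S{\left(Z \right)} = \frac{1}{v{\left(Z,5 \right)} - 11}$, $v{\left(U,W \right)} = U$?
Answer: $\frac{12243001}{1156} \approx 10591.0$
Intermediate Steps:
$S{\left(Z \right)} = \frac{1}{-11 + Z}$ ($S{\left(Z \right)} = \frac{1}{Z - 11} = \frac{1}{-11 + Z}$)
$\left(103 + S{\left(\frac{1}{-3} \right)}\right)^{2} = \left(103 + \frac{1}{-11 + \frac{1}{-3}}\right)^{2} = \left(103 + \frac{1}{-11 - \frac{1}{3}}\right)^{2} = \left(103 + \frac{1}{- \frac{34}{3}}\right)^{2} = \left(103 - \frac{3}{34}\right)^{2} = \left(\frac{3499}{34}\right)^{2} = \frac{12243001}{1156}$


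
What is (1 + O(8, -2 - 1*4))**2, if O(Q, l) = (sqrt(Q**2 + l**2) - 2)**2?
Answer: 4225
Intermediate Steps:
O(Q, l) = (-2 + sqrt(Q**2 + l**2))**2
(1 + O(8, -2 - 1*4))**2 = (1 + (-2 + sqrt(8**2 + (-2 - 1*4)**2))**2)**2 = (1 + (-2 + sqrt(64 + (-2 - 4)**2))**2)**2 = (1 + (-2 + sqrt(64 + (-6)**2))**2)**2 = (1 + (-2 + sqrt(64 + 36))**2)**2 = (1 + (-2 + sqrt(100))**2)**2 = (1 + (-2 + 10)**2)**2 = (1 + 8**2)**2 = (1 + 64)**2 = 65**2 = 4225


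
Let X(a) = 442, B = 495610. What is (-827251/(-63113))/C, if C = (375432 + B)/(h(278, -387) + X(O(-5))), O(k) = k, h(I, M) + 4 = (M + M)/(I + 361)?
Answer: 12827354006/1951579617983 ≈ 0.0065728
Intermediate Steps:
h(I, M) = -4 + 2*M/(361 + I) (h(I, M) = -4 + (M + M)/(I + 361) = -4 + (2*M)/(361 + I) = -4 + 2*M/(361 + I))
C = 30921991/15506 (C = (375432 + 495610)/(2*(-722 - 387 - 2*278)/(361 + 278) + 442) = 871042/(2*(-722 - 387 - 556)/639 + 442) = 871042/(2*(1/639)*(-1665) + 442) = 871042/(-370/71 + 442) = 871042/(31012/71) = 871042*(71/31012) = 30921991/15506 ≈ 1994.2)
(-827251/(-63113))/C = (-827251/(-63113))/(30921991/15506) = -827251*(-1/63113)*(15506/30921991) = (827251/63113)*(15506/30921991) = 12827354006/1951579617983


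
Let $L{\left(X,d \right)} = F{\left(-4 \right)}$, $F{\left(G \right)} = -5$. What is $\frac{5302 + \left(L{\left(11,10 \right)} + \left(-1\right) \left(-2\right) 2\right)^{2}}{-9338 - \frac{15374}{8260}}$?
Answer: $- \frac{21901390}{38573627} \approx -0.56778$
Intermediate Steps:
$L{\left(X,d \right)} = -5$
$\frac{5302 + \left(L{\left(11,10 \right)} + \left(-1\right) \left(-2\right) 2\right)^{2}}{-9338 - \frac{15374}{8260}} = \frac{5302 + \left(-5 + \left(-1\right) \left(-2\right) 2\right)^{2}}{-9338 - \frac{15374}{8260}} = \frac{5302 + \left(-5 + 2 \cdot 2\right)^{2}}{-9338 - \frac{7687}{4130}} = \frac{5302 + \left(-5 + 4\right)^{2}}{-9338 - \frac{7687}{4130}} = \frac{5302 + \left(-1\right)^{2}}{- \frac{38573627}{4130}} = \left(5302 + 1\right) \left(- \frac{4130}{38573627}\right) = 5303 \left(- \frac{4130}{38573627}\right) = - \frac{21901390}{38573627}$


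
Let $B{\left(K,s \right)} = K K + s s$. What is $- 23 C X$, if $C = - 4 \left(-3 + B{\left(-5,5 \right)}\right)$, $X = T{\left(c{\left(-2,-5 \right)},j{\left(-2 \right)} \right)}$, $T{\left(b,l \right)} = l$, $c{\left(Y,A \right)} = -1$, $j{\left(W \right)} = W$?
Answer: $-8648$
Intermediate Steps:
$B{\left(K,s \right)} = K^{2} + s^{2}$
$X = -2$
$C = -188$ ($C = - 4 \left(-3 + \left(\left(-5\right)^{2} + 5^{2}\right)\right) = - 4 \left(-3 + \left(25 + 25\right)\right) = - 4 \left(-3 + 50\right) = \left(-4\right) 47 = -188$)
$- 23 C X = \left(-23\right) \left(-188\right) \left(-2\right) = 4324 \left(-2\right) = -8648$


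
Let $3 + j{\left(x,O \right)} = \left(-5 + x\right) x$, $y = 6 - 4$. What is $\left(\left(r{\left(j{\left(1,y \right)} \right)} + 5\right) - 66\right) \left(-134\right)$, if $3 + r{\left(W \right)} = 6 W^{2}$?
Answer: $-30820$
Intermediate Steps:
$y = 2$
$j{\left(x,O \right)} = -3 + x \left(-5 + x\right)$ ($j{\left(x,O \right)} = -3 + \left(-5 + x\right) x = -3 + x \left(-5 + x\right)$)
$r{\left(W \right)} = -3 + 6 W^{2}$
$\left(\left(r{\left(j{\left(1,y \right)} \right)} + 5\right) - 66\right) \left(-134\right) = \left(\left(\left(-3 + 6 \left(-3 + 1^{2} - 5\right)^{2}\right) + 5\right) - 66\right) \left(-134\right) = \left(\left(\left(-3 + 6 \left(-3 + 1 - 5\right)^{2}\right) + 5\right) - 66\right) \left(-134\right) = \left(\left(\left(-3 + 6 \left(-7\right)^{2}\right) + 5\right) - 66\right) \left(-134\right) = \left(\left(\left(-3 + 6 \cdot 49\right) + 5\right) - 66\right) \left(-134\right) = \left(\left(\left(-3 + 294\right) + 5\right) - 66\right) \left(-134\right) = \left(\left(291 + 5\right) - 66\right) \left(-134\right) = \left(296 - 66\right) \left(-134\right) = 230 \left(-134\right) = -30820$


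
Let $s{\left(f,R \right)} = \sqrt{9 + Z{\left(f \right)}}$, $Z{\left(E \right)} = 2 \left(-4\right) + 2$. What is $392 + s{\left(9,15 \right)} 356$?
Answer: $392 + 356 \sqrt{3} \approx 1008.6$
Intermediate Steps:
$Z{\left(E \right)} = -6$ ($Z{\left(E \right)} = -8 + 2 = -6$)
$s{\left(f,R \right)} = \sqrt{3}$ ($s{\left(f,R \right)} = \sqrt{9 - 6} = \sqrt{3}$)
$392 + s{\left(9,15 \right)} 356 = 392 + \sqrt{3} \cdot 356 = 392 + 356 \sqrt{3}$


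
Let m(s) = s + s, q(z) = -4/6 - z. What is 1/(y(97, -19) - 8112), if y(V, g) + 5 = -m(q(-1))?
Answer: -3/24353 ≈ -0.00012319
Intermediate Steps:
q(z) = -⅔ - z (q(z) = -4*⅙ - z = -⅔ - z)
m(s) = 2*s
y(V, g) = -17/3 (y(V, g) = -5 - 2*(-⅔ - 1*(-1)) = -5 - 2*(-⅔ + 1) = -5 - 2/3 = -5 - 1*⅔ = -5 - ⅔ = -17/3)
1/(y(97, -19) - 8112) = 1/(-17/3 - 8112) = 1/(-24353/3) = -3/24353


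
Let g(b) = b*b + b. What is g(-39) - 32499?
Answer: -31017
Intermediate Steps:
g(b) = b + b² (g(b) = b² + b = b + b²)
g(-39) - 32499 = -39*(1 - 39) - 32499 = -39*(-38) - 32499 = 1482 - 32499 = -31017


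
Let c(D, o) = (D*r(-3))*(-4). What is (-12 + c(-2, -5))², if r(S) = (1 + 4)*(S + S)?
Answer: 63504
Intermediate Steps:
r(S) = 10*S (r(S) = 5*(2*S) = 10*S)
c(D, o) = 120*D (c(D, o) = (D*(10*(-3)))*(-4) = (D*(-30))*(-4) = -30*D*(-4) = 120*D)
(-12 + c(-2, -5))² = (-12 + 120*(-2))² = (-12 - 240)² = (-252)² = 63504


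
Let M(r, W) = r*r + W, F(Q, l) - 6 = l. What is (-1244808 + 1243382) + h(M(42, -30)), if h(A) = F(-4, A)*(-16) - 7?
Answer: -29273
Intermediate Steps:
F(Q, l) = 6 + l
M(r, W) = W + r² (M(r, W) = r² + W = W + r²)
h(A) = -103 - 16*A (h(A) = (6 + A)*(-16) - 7 = (-96 - 16*A) - 7 = -103 - 16*A)
(-1244808 + 1243382) + h(M(42, -30)) = (-1244808 + 1243382) + (-103 - 16*(-30 + 42²)) = -1426 + (-103 - 16*(-30 + 1764)) = -1426 + (-103 - 16*1734) = -1426 + (-103 - 27744) = -1426 - 27847 = -29273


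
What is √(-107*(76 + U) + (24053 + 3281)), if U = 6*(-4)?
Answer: √21770 ≈ 147.55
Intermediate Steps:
U = -24
√(-107*(76 + U) + (24053 + 3281)) = √(-107*(76 - 24) + (24053 + 3281)) = √(-107*52 + 27334) = √(-5564 + 27334) = √21770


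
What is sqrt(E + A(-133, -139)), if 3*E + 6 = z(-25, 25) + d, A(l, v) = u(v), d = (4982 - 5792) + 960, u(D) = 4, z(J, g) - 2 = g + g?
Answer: 4*sqrt(39)/3 ≈ 8.3267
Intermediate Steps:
z(J, g) = 2 + 2*g (z(J, g) = 2 + (g + g) = 2 + 2*g)
d = 150 (d = -810 + 960 = 150)
A(l, v) = 4
E = 196/3 (E = -2 + ((2 + 2*25) + 150)/3 = -2 + ((2 + 50) + 150)/3 = -2 + (52 + 150)/3 = -2 + (1/3)*202 = -2 + 202/3 = 196/3 ≈ 65.333)
sqrt(E + A(-133, -139)) = sqrt(196/3 + 4) = sqrt(208/3) = 4*sqrt(39)/3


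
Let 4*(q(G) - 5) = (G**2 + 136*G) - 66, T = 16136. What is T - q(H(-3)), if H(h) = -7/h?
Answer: 578405/36 ≈ 16067.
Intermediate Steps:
q(G) = -23/2 + 34*G + G**2/4 (q(G) = 5 + ((G**2 + 136*G) - 66)/4 = 5 + (-66 + G**2 + 136*G)/4 = 5 + (-33/2 + 34*G + G**2/4) = -23/2 + 34*G + G**2/4)
T - q(H(-3)) = 16136 - (-23/2 + 34*(-7/(-3)) + (-7/(-3))**2/4) = 16136 - (-23/2 + 34*(-7*(-1/3)) + (-7*(-1/3))**2/4) = 16136 - (-23/2 + 34*(7/3) + (7/3)**2/4) = 16136 - (-23/2 + 238/3 + (1/4)*(49/9)) = 16136 - (-23/2 + 238/3 + 49/36) = 16136 - 1*2491/36 = 16136 - 2491/36 = 578405/36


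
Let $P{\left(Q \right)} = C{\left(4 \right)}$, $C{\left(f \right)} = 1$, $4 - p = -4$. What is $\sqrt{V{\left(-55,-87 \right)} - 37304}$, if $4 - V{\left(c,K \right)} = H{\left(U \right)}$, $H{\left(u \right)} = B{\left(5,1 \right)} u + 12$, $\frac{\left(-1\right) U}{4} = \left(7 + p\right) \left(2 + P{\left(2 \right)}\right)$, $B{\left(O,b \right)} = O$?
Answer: $2 i \sqrt{9103} \approx 190.82 i$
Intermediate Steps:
$p = 8$ ($p = 4 - -4 = 4 + 4 = 8$)
$P{\left(Q \right)} = 1$
$U = -180$ ($U = - 4 \left(7 + 8\right) \left(2 + 1\right) = - 4 \cdot 15 \cdot 3 = \left(-4\right) 45 = -180$)
$H{\left(u \right)} = 12 + 5 u$ ($H{\left(u \right)} = 5 u + 12 = 12 + 5 u$)
$V{\left(c,K \right)} = 892$ ($V{\left(c,K \right)} = 4 - \left(12 + 5 \left(-180\right)\right) = 4 - \left(12 - 900\right) = 4 - -888 = 4 + 888 = 892$)
$\sqrt{V{\left(-55,-87 \right)} - 37304} = \sqrt{892 - 37304} = \sqrt{-36412} = 2 i \sqrt{9103}$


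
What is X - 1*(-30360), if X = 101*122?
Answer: 42682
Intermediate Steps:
X = 12322
X - 1*(-30360) = 12322 - 1*(-30360) = 12322 + 30360 = 42682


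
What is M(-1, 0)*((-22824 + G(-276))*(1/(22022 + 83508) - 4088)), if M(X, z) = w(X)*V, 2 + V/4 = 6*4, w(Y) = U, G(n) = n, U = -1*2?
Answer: -175392683151840/10553 ≈ -1.6620e+10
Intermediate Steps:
U = -2
w(Y) = -2
V = 88 (V = -8 + 4*(6*4) = -8 + 4*24 = -8 + 96 = 88)
M(X, z) = -176 (M(X, z) = -2*88 = -176)
M(-1, 0)*((-22824 + G(-276))*(1/(22022 + 83508) - 4088)) = -176*(-22824 - 276)*(1/(22022 + 83508) - 4088) = -(-4065600)*(1/105530 - 4088) = -(-4065600)*(-431406639)/105530 = -176*996549336090/10553 = -175392683151840/10553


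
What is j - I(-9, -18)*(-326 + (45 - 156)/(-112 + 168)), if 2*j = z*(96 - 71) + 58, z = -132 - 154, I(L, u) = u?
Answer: -264591/28 ≈ -9449.7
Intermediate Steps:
z = -286
j = -3546 (j = (-286*(96 - 71) + 58)/2 = (-286*25 + 58)/2 = (-7150 + 58)/2 = (1/2)*(-7092) = -3546)
j - I(-9, -18)*(-326 + (45 - 156)/(-112 + 168)) = -3546 - (-18)*(-326 + (45 - 156)/(-112 + 168)) = -3546 - (-18)*(-326 - 111/56) = -3546 - (-18)*(-18367)/56 = -3546 - 1*165303/28 = -3546 - 165303/28 = -264591/28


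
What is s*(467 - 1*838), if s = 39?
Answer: -14469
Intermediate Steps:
s*(467 - 1*838) = 39*(467 - 1*838) = 39*(467 - 838) = 39*(-371) = -14469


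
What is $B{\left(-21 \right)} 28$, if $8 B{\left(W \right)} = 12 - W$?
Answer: $\frac{231}{2} \approx 115.5$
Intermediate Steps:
$B{\left(W \right)} = \frac{3}{2} - \frac{W}{8}$ ($B{\left(W \right)} = \frac{12 - W}{8} = \frac{3}{2} - \frac{W}{8}$)
$B{\left(-21 \right)} 28 = \left(\frac{3}{2} - - \frac{21}{8}\right) 28 = \left(\frac{3}{2} + \frac{21}{8}\right) 28 = \frac{33}{8} \cdot 28 = \frac{231}{2}$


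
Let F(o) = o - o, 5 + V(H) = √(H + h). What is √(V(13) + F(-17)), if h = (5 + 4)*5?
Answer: √(-5 + √58) ≈ 1.6173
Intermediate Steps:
h = 45 (h = 9*5 = 45)
V(H) = -5 + √(45 + H) (V(H) = -5 + √(H + 45) = -5 + √(45 + H))
F(o) = 0
√(V(13) + F(-17)) = √((-5 + √(45 + 13)) + 0) = √((-5 + √58) + 0) = √(-5 + √58)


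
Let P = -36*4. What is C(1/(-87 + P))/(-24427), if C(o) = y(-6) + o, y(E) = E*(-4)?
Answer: -5543/5642637 ≈ -0.00098234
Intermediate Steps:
y(E) = -4*E
P = -144
C(o) = 24 + o (C(o) = -4*(-6) + o = 24 + o)
C(1/(-87 + P))/(-24427) = (24 + 1/(-87 - 144))/(-24427) = (24 + 1/(-231))*(-1/24427) = (24 - 1/231)*(-1/24427) = (5543/231)*(-1/24427) = -5543/5642637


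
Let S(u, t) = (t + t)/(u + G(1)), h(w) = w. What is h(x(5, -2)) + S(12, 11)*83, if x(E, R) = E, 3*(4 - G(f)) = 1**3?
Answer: 5713/47 ≈ 121.55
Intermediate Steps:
G(f) = 11/3 (G(f) = 4 - 1/3*1**3 = 4 - 1/3*1 = 4 - 1/3 = 11/3)
S(u, t) = 2*t/(11/3 + u) (S(u, t) = (t + t)/(u + 11/3) = (2*t)/(11/3 + u) = 2*t/(11/3 + u))
h(x(5, -2)) + S(12, 11)*83 = 5 + (6*11/(11 + 3*12))*83 = 5 + (6*11/(11 + 36))*83 = 5 + (6*11/47)*83 = 5 + (6*11*(1/47))*83 = 5 + (66/47)*83 = 5 + 5478/47 = 5713/47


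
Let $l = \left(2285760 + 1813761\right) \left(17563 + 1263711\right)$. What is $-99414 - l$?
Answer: $-5252609769168$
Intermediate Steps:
$l = 5252609669754$ ($l = 4099521 \cdot 1281274 = 5252609669754$)
$-99414 - l = -99414 - 5252609669754 = -5252609769168$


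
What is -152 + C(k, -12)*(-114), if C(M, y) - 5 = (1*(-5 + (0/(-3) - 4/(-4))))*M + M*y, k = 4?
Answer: 6574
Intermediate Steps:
C(M, y) = 5 - 4*M + M*y (C(M, y) = 5 + ((1*(-5 + (0/(-3) - 4/(-4))))*M + M*y) = 5 + ((1*(-5 + (0*(-1/3) - 4*(-1/4))))*M + M*y) = 5 + ((1*(-5 + (0 + 1)))*M + M*y) = 5 + ((1*(-5 + 1))*M + M*y) = 5 + ((1*(-4))*M + M*y) = 5 + (-4*M + M*y) = 5 - 4*M + M*y)
-152 + C(k, -12)*(-114) = -152 + (5 - 4*4 + 4*(-12))*(-114) = -152 + (5 - 16 - 48)*(-114) = -152 - 59*(-114) = -152 + 6726 = 6574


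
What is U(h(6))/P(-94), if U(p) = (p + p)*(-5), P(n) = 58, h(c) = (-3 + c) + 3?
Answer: -30/29 ≈ -1.0345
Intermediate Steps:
h(c) = c
U(p) = -10*p (U(p) = (2*p)*(-5) = -10*p)
U(h(6))/P(-94) = -10*6/58 = -60*1/58 = -30/29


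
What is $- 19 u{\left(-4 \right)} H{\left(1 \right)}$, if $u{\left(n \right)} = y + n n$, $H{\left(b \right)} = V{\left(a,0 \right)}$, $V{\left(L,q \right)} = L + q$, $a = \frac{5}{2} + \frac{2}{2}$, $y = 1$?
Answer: $- \frac{2261}{2} \approx -1130.5$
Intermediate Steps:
$a = \frac{7}{2}$ ($a = 5 \cdot \frac{1}{2} + 2 \cdot \frac{1}{2} = \frac{5}{2} + 1 = \frac{7}{2} \approx 3.5$)
$H{\left(b \right)} = \frac{7}{2}$ ($H{\left(b \right)} = \frac{7}{2} + 0 = \frac{7}{2}$)
$u{\left(n \right)} = 1 + n^{2}$ ($u{\left(n \right)} = 1 + n n = 1 + n^{2}$)
$- 19 u{\left(-4 \right)} H{\left(1 \right)} = - 19 \left(1 + \left(-4\right)^{2}\right) \frac{7}{2} = - 19 \left(1 + 16\right) \frac{7}{2} = \left(-19\right) 17 \cdot \frac{7}{2} = \left(-323\right) \frac{7}{2} = - \frac{2261}{2}$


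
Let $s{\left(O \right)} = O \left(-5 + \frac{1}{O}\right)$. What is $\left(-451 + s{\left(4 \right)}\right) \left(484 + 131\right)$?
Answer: $-289050$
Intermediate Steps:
$\left(-451 + s{\left(4 \right)}\right) \left(484 + 131\right) = \left(-451 + \left(1 - 20\right)\right) \left(484 + 131\right) = \left(-451 + \left(1 - 20\right)\right) 615 = \left(-451 - 19\right) 615 = \left(-470\right) 615 = -289050$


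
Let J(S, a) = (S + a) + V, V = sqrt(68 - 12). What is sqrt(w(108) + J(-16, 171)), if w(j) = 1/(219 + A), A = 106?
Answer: sqrt(654888 + 8450*sqrt(14))/65 ≈ 12.747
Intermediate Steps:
V = 2*sqrt(14) (V = sqrt(56) = 2*sqrt(14) ≈ 7.4833)
w(j) = 1/325 (w(j) = 1/(219 + 106) = 1/325)
J(S, a) = S + a + 2*sqrt(14) (J(S, a) = (S + a) + 2*sqrt(14) = S + a + 2*sqrt(14))
sqrt(w(108) + J(-16, 171)) = sqrt(1/325 + (-16 + 171 + 2*sqrt(14))) = sqrt(1/325 + (155 + 2*sqrt(14))) = sqrt(50376/325 + 2*sqrt(14))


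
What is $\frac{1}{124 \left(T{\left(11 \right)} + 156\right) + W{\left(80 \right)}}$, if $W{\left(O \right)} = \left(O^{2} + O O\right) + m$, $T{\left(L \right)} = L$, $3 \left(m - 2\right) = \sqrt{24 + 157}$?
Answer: $\frac{301590}{10106280719} - \frac{3 \sqrt{181}}{10106280719} \approx 2.9838 \cdot 10^{-5}$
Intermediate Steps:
$m = 2 + \frac{\sqrt{181}}{3}$ ($m = 2 + \frac{\sqrt{24 + 157}}{3} = 2 + \frac{\sqrt{181}}{3} \approx 6.4845$)
$W{\left(O \right)} = 2 + 2 O^{2} + \frac{\sqrt{181}}{3}$ ($W{\left(O \right)} = \left(O^{2} + O O\right) + \left(2 + \frac{\sqrt{181}}{3}\right) = \left(O^{2} + O^{2}\right) + \left(2 + \frac{\sqrt{181}}{3}\right) = 2 O^{2} + \left(2 + \frac{\sqrt{181}}{3}\right) = 2 + 2 O^{2} + \frac{\sqrt{181}}{3}$)
$\frac{1}{124 \left(T{\left(11 \right)} + 156\right) + W{\left(80 \right)}} = \frac{1}{124 \left(11 + 156\right) + \left(2 + 2 \cdot 80^{2} + \frac{\sqrt{181}}{3}\right)} = \frac{1}{124 \cdot 167 + \left(2 + 2 \cdot 6400 + \frac{\sqrt{181}}{3}\right)} = \frac{1}{20708 + \left(2 + 12800 + \frac{\sqrt{181}}{3}\right)} = \frac{1}{20708 + \left(12802 + \frac{\sqrt{181}}{3}\right)} = \frac{1}{33510 + \frac{\sqrt{181}}{3}}$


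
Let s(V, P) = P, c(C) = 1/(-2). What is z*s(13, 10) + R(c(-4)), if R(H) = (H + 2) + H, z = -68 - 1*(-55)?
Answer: -129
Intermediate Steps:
c(C) = -½
z = -13 (z = -68 + 55 = -13)
R(H) = 2 + 2*H (R(H) = (2 + H) + H = 2 + 2*H)
z*s(13, 10) + R(c(-4)) = -13*10 + (2 + 2*(-½)) = -130 + (2 - 1) = -130 + 1 = -129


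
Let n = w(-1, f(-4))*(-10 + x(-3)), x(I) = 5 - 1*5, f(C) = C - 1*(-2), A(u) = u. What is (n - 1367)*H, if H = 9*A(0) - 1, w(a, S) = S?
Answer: 1347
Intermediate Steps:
f(C) = 2 + C (f(C) = C + 2 = 2 + C)
H = -1 (H = 9*0 - 1 = 0 - 1 = -1)
x(I) = 0 (x(I) = 5 - 5 = 0)
n = 20 (n = (2 - 4)*(-10 + 0) = -2*(-10) = 20)
(n - 1367)*H = (20 - 1367)*(-1) = -1347*(-1) = 1347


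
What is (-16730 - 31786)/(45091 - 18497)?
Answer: -24258/13297 ≈ -1.8243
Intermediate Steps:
(-16730 - 31786)/(45091 - 18497) = -48516/26594 = -48516*1/26594 = -24258/13297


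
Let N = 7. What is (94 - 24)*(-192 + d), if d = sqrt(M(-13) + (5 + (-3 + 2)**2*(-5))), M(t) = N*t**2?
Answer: -13440 + 910*sqrt(7) ≈ -11032.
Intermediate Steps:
M(t) = 7*t**2
d = 13*sqrt(7) (d = sqrt(7*(-13)**2 + (5 + (-3 + 2)**2*(-5))) = sqrt(7*169 + (5 + (-1)**2*(-5))) = sqrt(1183 + (5 + 1*(-5))) = sqrt(1183 + (5 - 5)) = sqrt(1183 + 0) = sqrt(1183) = 13*sqrt(7) ≈ 34.395)
(94 - 24)*(-192 + d) = (94 - 24)*(-192 + 13*sqrt(7)) = 70*(-192 + 13*sqrt(7)) = -13440 + 910*sqrt(7)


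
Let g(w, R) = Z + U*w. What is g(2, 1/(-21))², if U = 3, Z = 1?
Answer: 49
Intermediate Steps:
g(w, R) = 1 + 3*w
g(2, 1/(-21))² = (1 + 3*2)² = (1 + 6)² = 7² = 49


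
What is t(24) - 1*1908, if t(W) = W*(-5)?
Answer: -2028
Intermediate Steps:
t(W) = -5*W
t(24) - 1*1908 = -5*24 - 1*1908 = -120 - 1908 = -2028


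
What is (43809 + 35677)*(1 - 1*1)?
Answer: 0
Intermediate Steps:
(43809 + 35677)*(1 - 1*1) = 79486*(1 - 1) = 79486*0 = 0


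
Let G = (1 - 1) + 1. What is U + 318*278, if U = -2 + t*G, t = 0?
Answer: 88402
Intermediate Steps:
G = 1 (G = 0 + 1 = 1)
U = -2 (U = -2 + 0*1 = -2 + 0 = -2)
U + 318*278 = -2 + 318*278 = -2 + 88404 = 88402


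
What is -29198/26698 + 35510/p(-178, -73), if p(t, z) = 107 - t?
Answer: 93972455/760893 ≈ 123.50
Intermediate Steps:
-29198/26698 + 35510/p(-178, -73) = -29198/26698 + 35510/(107 - 1*(-178)) = -29198*1/26698 + 35510/(107 + 178) = -14599/13349 + 35510/285 = -14599/13349 + 35510*(1/285) = -14599/13349 + 7102/57 = 93972455/760893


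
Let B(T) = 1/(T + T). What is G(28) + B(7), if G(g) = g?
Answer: 393/14 ≈ 28.071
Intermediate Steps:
B(T) = 1/(2*T)
G(28) + B(7) = 28 + (½)/7 = 28 + (½)*(⅐) = 28 + 1/14 = 393/14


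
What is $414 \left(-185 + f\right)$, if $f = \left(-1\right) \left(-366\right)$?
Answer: $74934$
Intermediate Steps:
$f = 366$
$414 \left(-185 + f\right) = 414 \left(-185 + 366\right) = 414 \cdot 181 = 74934$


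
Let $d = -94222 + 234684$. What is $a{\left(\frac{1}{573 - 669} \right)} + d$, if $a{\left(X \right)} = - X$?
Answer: $\frac{13484353}{96} \approx 1.4046 \cdot 10^{5}$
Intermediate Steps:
$d = 140462$
$a{\left(\frac{1}{573 - 669} \right)} + d = - \frac{1}{573 - 669} + 140462 = - \frac{1}{-96} + 140462 = \left(-1\right) \left(- \frac{1}{96}\right) + 140462 = \frac{1}{96} + 140462 = \frac{13484353}{96}$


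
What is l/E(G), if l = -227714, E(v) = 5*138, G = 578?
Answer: -113857/345 ≈ -330.02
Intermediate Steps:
E(v) = 690
l/E(G) = -227714/690 = -227714*1/690 = -113857/345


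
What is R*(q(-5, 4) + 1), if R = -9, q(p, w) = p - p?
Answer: -9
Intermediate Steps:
q(p, w) = 0
R*(q(-5, 4) + 1) = -9*(0 + 1) = -9*1 = -9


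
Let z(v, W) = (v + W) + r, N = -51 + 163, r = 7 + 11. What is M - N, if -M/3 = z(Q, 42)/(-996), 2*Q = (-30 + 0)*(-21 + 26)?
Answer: -37199/332 ≈ -112.05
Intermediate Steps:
r = 18
Q = -75 (Q = ((-30 + 0)*(-21 + 26))/2 = (-30*5)/2 = (1/2)*(-150) = -75)
N = 112
z(v, W) = 18 + W + v (z(v, W) = (v + W) + 18 = (W + v) + 18 = 18 + W + v)
M = -15/332 (M = -3*(18 + 42 - 75)/(-996) = -(-45)*(-1)/996 = -3*5/332 = -15/332 ≈ -0.045181)
M - N = -15/332 - 1*112 = -15/332 - 112 = -37199/332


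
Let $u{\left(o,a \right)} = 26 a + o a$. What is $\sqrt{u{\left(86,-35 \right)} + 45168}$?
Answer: $4 \sqrt{2578} \approx 203.1$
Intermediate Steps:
$u{\left(o,a \right)} = 26 a + a o$
$\sqrt{u{\left(86,-35 \right)} + 45168} = \sqrt{- 35 \left(26 + 86\right) + 45168} = \sqrt{\left(-35\right) 112 + 45168} = \sqrt{-3920 + 45168} = \sqrt{41248} = 4 \sqrt{2578}$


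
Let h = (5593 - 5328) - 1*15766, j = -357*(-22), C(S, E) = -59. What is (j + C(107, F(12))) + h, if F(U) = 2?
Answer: -7706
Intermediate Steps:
j = 7854
h = -15501 (h = 265 - 15766 = -15501)
(j + C(107, F(12))) + h = (7854 - 59) - 15501 = 7795 - 15501 = -7706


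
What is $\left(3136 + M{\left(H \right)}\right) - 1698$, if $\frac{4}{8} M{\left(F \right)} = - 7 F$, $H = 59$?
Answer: $612$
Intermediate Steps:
$M{\left(F \right)} = - 14 F$ ($M{\left(F \right)} = 2 \left(- 7 F\right) = - 14 F$)
$\left(3136 + M{\left(H \right)}\right) - 1698 = \left(3136 - 826\right) - 1698 = 2310 - 1698 = 612$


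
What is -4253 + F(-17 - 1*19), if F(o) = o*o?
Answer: -2957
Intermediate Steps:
F(o) = o²
-4253 + F(-17 - 1*19) = -4253 + (-17 - 1*19)² = -4253 + (-17 - 19)² = -4253 + (-36)² = -4253 + 1296 = -2957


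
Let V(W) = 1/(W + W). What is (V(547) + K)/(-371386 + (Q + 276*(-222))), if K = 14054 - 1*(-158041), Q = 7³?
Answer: -188271931/472952610 ≈ -0.39808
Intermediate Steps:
Q = 343
K = 172095 (K = 14054 + 158041 = 172095)
V(W) = 1/(2*W)
(V(547) + K)/(-371386 + (Q + 276*(-222))) = ((½)/547 + 172095)/(-371386 + (343 + 276*(-222))) = ((½)*(1/547) + 172095)/(-371386 + (343 - 61272)) = (1/1094 + 172095)/(-371386 - 60929) = (188271931/1094)/(-432315) = (188271931/1094)*(-1/432315) = -188271931/472952610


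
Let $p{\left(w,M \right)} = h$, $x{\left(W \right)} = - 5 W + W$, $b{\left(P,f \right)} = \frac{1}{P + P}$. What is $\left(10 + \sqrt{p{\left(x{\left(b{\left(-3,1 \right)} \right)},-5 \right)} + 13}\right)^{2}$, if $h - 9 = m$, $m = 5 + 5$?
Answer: $132 + 80 \sqrt{2} \approx 245.14$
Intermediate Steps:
$b{\left(P,f \right)} = \frac{1}{2 P}$
$x{\left(W \right)} = - 4 W$
$m = 10$
$h = 19$ ($h = 9 + 10 = 19$)
$p{\left(w,M \right)} = 19$
$\left(10 + \sqrt{p{\left(x{\left(b{\left(-3,1 \right)} \right)},-5 \right)} + 13}\right)^{2} = \left(10 + \sqrt{19 + 13}\right)^{2} = \left(10 + \sqrt{32}\right)^{2} = \left(10 + 4 \sqrt{2}\right)^{2}$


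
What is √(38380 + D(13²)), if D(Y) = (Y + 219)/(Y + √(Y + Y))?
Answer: 2*√(21081476 + 1621555*√2)/(13*√(13 + √2)) ≈ 195.91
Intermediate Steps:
D(Y) = (219 + Y)/(Y + √2*√Y) (D(Y) = (219 + Y)/(Y + √(2*Y)) = (219 + Y)/(Y + √2*√Y))
√(38380 + D(13²)) = √(38380 + (219 + 13²)/(13² + √2*√(13²))) = √(38380 + (219 + 169)/(169 + √2*√169)) = √(38380 + 388/(169 + √2*13)) = √(38380 + 388/(169 + 13*√2))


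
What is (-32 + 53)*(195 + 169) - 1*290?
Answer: 7354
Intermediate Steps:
(-32 + 53)*(195 + 169) - 1*290 = 21*364 - 290 = 7644 - 290 = 7354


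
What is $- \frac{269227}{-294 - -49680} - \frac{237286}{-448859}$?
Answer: $- \frac{109126355597}{22167350574} \approx -4.9228$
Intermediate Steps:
$- \frac{269227}{-294 - -49680} - \frac{237286}{-448859} = - \frac{269227}{-294 + 49680} - - \frac{237286}{448859} = - \frac{269227}{49386} + \frac{237286}{448859} = - \frac{109126355597}{22167350574}$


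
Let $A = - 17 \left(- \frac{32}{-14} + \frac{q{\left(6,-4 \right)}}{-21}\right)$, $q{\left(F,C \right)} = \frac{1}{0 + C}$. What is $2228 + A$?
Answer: $\frac{183871}{84} \approx 2188.9$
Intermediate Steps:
$q{\left(F,C \right)} = \frac{1}{C}$
$A = - \frac{3281}{84}$ ($A = - 17 \left(- \frac{32}{-14} + \frac{1}{\left(-4\right) \left(-21\right)}\right) = - 17 \left(\left(-32\right) \left(- \frac{1}{14}\right) - - \frac{1}{84}\right) = - 17 \left(\frac{16}{7} + \frac{1}{84}\right) = \left(-17\right) \frac{193}{84} = - \frac{3281}{84} \approx -39.06$)
$2228 + A = 2228 - \frac{3281}{84} = \frac{183871}{84}$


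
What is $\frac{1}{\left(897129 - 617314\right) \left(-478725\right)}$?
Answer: $- \frac{1}{133954435875} \approx -7.4652 \cdot 10^{-12}$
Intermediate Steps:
$\frac{1}{\left(897129 - 617314\right) \left(-478725\right)} = \frac{1}{279815} \left(- \frac{1}{478725}\right) = - \frac{1}{133954435875}$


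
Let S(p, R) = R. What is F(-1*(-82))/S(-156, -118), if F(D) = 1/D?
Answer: -1/9676 ≈ -0.00010335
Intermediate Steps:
F(-1*(-82))/S(-156, -118) = 1/(-1*(-82)*(-118)) = -1/118/82 = (1/82)*(-1/118) = -1/9676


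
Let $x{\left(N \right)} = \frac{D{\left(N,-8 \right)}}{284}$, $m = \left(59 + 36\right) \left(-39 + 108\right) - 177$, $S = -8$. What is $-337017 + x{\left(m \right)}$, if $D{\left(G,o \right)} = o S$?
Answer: $- \frac{23928191}{71} \approx -3.3702 \cdot 10^{5}$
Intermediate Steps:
$D{\left(G,o \right)} = - 8 o$ ($D{\left(G,o \right)} = o \left(-8\right) = - 8 o$)
$m = 6378$ ($m = 95 \cdot 69 - 177 = 6555 - 177 = 6378$)
$x{\left(N \right)} = \frac{16}{71}$ ($x{\left(N \right)} = \frac{\left(-8\right) \left(-8\right)}{284} = 64 \cdot \frac{1}{284} = \frac{16}{71}$)
$-337017 + x{\left(m \right)} = -337017 + \frac{16}{71} = - \frac{23928191}{71}$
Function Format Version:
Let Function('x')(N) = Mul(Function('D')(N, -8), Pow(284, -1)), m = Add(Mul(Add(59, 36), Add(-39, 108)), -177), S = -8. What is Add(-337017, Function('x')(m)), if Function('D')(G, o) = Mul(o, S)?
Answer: Rational(-23928191, 71) ≈ -3.3702e+5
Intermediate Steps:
Function('D')(G, o) = Mul(-8, o) (Function('D')(G, o) = Mul(o, -8) = Mul(-8, o))
m = 6378 (m = Add(Mul(95, 69), -177) = Add(6555, -177) = 6378)
Function('x')(N) = Rational(16, 71) (Function('x')(N) = Mul(Mul(-8, -8), Pow(284, -1)) = Mul(64, Rational(1, 284)) = Rational(16, 71))
Add(-337017, Function('x')(m)) = Add(-337017, Rational(16, 71)) = Rational(-23928191, 71)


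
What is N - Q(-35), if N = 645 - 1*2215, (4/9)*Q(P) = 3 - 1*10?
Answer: -6217/4 ≈ -1554.3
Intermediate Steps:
Q(P) = -63/4 (Q(P) = 9*(3 - 1*10)/4 = 9*(3 - 10)/4 = (9/4)*(-7) = -63/4)
N = -1570 (N = 645 - 2215 = -1570)
N - Q(-35) = -1570 - 1*(-63/4) = -1570 + 63/4 = -6217/4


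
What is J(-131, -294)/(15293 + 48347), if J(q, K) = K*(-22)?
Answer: 1617/15910 ≈ 0.10163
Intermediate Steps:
J(q, K) = -22*K
J(-131, -294)/(15293 + 48347) = (-22*(-294))/(15293 + 48347) = 6468/63640 = 6468*(1/63640) = 1617/15910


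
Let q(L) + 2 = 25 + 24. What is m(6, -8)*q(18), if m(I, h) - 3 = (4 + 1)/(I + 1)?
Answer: 1222/7 ≈ 174.57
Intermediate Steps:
q(L) = 47 (q(L) = -2 + (25 + 24) = -2 + 49 = 47)
m(I, h) = 3 + 5/(1 + I) (m(I, h) = 3 + (4 + 1)/(I + 1) = 3 + 5/(1 + I))
m(6, -8)*q(18) = ((8 + 3*6)/(1 + 6))*47 = ((8 + 18)/7)*47 = ((⅐)*26)*47 = (26/7)*47 = 1222/7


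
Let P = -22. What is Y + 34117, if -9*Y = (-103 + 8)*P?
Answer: 304963/9 ≈ 33885.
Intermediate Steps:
Y = -2090/9 (Y = -(-103 + 8)*(-22)/9 = -(-95)*(-22)/9 = -1/9*2090 = -2090/9 ≈ -232.22)
Y + 34117 = -2090/9 + 34117 = 304963/9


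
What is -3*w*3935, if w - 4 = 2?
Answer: -70830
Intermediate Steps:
w = 6 (w = 4 + 2 = 6)
-3*w*3935 = -3*6*3935 = -18*3935 = -70830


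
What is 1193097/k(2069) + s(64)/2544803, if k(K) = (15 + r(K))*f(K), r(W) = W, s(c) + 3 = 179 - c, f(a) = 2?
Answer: 3036197291707/10606738904 ≈ 286.25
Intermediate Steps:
s(c) = 176 - c (s(c) = -3 + (179 - c) = 176 - c)
k(K) = 30 + 2*K (k(K) = (15 + K)*2 = 30 + 2*K)
1193097/k(2069) + s(64)/2544803 = 1193097/(30 + 2*2069) + (176 - 1*64)/2544803 = 1193097/(30 + 4138) + (176 - 64)*(1/2544803) = 1193097/4168 + 112*(1/2544803) = 1193097*(1/4168) + 112/2544803 = 1193097/4168 + 112/2544803 = 3036197291707/10606738904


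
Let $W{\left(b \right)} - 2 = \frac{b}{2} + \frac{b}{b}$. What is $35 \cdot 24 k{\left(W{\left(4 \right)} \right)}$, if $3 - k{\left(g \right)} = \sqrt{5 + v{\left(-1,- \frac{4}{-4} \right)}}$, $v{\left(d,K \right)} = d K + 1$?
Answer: $2520 - 840 \sqrt{5} \approx 641.7$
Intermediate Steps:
$v{\left(d,K \right)} = 1 + K d$ ($v{\left(d,K \right)} = K d + 1 = 1 + K d$)
$W{\left(b \right)} = 3 + \frac{b}{2}$ ($W{\left(b \right)} = 2 + \left(\frac{b}{2} + \frac{b}{b}\right) = 2 + \left(b \frac{1}{2} + 1\right) = 2 + \left(\frac{b}{2} + 1\right) = 2 + \left(1 + \frac{b}{2}\right) = 3 + \frac{b}{2}$)
$k{\left(g \right)} = 3 - \sqrt{5}$ ($k{\left(g \right)} = 3 - \sqrt{5 + \left(1 + - \frac{4}{-4} \left(-1\right)\right)} = 3 - \sqrt{5 + \left(1 + \left(-4\right) \left(- \frac{1}{4}\right) \left(-1\right)\right)} = 3 - \sqrt{5 + \left(1 + 1 \left(-1\right)\right)} = 3 - \sqrt{5 + \left(1 - 1\right)} = 3 - \sqrt{5 + 0} = 3 - \sqrt{5}$)
$35 \cdot 24 k{\left(W{\left(4 \right)} \right)} = 35 \cdot 24 \left(3 - \sqrt{5}\right) = 840 \left(3 - \sqrt{5}\right) = 2520 - 840 \sqrt{5}$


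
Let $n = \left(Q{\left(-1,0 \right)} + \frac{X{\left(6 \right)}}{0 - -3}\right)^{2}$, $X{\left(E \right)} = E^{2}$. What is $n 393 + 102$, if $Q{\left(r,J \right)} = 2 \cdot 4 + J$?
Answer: $157302$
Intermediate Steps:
$Q{\left(r,J \right)} = 8 + J$
$n = 400$ ($n = \left(\left(8 + 0\right) + \frac{6^{2}}{0 - -3}\right)^{2} = \left(8 + \frac{36}{0 + 3}\right)^{2} = \left(8 + \frac{36}{3}\right)^{2} = \left(8 + 36 \cdot \frac{1}{3}\right)^{2} = \left(8 + 12\right)^{2} = 20^{2} = 400$)
$n 393 + 102 = 400 \cdot 393 + 102 = 157200 + 102 = 157302$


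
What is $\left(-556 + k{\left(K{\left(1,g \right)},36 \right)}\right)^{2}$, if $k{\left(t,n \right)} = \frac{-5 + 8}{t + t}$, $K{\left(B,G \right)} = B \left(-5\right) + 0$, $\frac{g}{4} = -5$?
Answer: $\frac{30946969}{100} \approx 3.0947 \cdot 10^{5}$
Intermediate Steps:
$g = -20$ ($g = 4 \left(-5\right) = -20$)
$K{\left(B,G \right)} = - 5 B$ ($K{\left(B,G \right)} = - 5 B + 0 = - 5 B$)
$k{\left(t,n \right)} = \frac{3}{2 t}$
$\left(-556 + k{\left(K{\left(1,g \right)},36 \right)}\right)^{2} = \left(-556 + \frac{3}{2 \left(\left(-5\right) 1\right)}\right)^{2} = \left(-556 + \frac{3}{2 \left(-5\right)}\right)^{2} = \left(-556 + \frac{3}{2} \left(- \frac{1}{5}\right)\right)^{2} = \left(-556 - \frac{3}{10}\right)^{2} = \left(- \frac{5563}{10}\right)^{2} = \frac{30946969}{100}$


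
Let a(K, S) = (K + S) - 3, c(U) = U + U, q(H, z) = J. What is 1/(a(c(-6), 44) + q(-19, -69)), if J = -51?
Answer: -1/22 ≈ -0.045455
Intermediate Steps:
q(H, z) = -51
c(U) = 2*U
a(K, S) = -3 + K + S
1/(a(c(-6), 44) + q(-19, -69)) = 1/((-3 + 2*(-6) + 44) - 51) = 1/((-3 - 12 + 44) - 51) = 1/(29 - 51) = 1/(-22) = -1/22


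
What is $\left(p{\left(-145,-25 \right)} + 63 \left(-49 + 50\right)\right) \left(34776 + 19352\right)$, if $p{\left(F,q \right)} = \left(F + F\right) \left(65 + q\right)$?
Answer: $-624474736$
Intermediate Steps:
$p{\left(F,q \right)} = 2 F \left(65 + q\right)$
$\left(p{\left(-145,-25 \right)} + 63 \left(-49 + 50\right)\right) \left(34776 + 19352\right) = \left(2 \left(-145\right) \left(65 - 25\right) + 63 \left(-49 + 50\right)\right) \left(34776 + 19352\right) = \left(2 \left(-145\right) 40 + 63 \cdot 1\right) 54128 = \left(-11600 + 63\right) 54128 = \left(-11537\right) 54128 = -624474736$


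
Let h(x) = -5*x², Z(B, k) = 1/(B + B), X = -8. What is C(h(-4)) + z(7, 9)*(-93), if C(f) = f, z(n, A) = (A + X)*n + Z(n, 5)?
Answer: -10327/14 ≈ -737.64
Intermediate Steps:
Z(B, k) = 1/(2*B)
z(n, A) = 1/(2*n) + n*(-8 + A) (z(n, A) = (A - 8)*n + 1/(2*n) = (-8 + A)*n + 1/(2*n) = n*(-8 + A) + 1/(2*n) = 1/(2*n) + n*(-8 + A))
C(h(-4)) + z(7, 9)*(-93) = -5*(-4)² + ((½)/7 - 8*7 + 9*7)*(-93) = -5*16 + ((½)*(⅐) - 56 + 63)*(-93) = -80 + (1/14 - 56 + 63)*(-93) = -80 + (99/14)*(-93) = -80 - 9207/14 = -10327/14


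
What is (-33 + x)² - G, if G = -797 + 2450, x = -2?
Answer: -428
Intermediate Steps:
G = 1653
(-33 + x)² - G = (-33 - 2)² - 1*1653 = (-35)² - 1653 = 1225 - 1653 = -428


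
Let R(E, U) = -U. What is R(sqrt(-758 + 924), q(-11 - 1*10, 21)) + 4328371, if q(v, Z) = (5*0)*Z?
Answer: 4328371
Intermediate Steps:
q(v, Z) = 0 (q(v, Z) = 0*Z = 0)
R(sqrt(-758 + 924), q(-11 - 1*10, 21)) + 4328371 = -1*0 + 4328371 = 0 + 4328371 = 4328371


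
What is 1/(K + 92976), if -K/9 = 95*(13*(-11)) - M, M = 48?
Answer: 1/215673 ≈ 4.6366e-6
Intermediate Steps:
K = 122697 (K = -9*(95*(13*(-11)) - 1*48) = -9*(95*(-143) - 48) = -9*(-13585 - 48) = -9*(-13633) = 122697)
1/(K + 92976) = 1/(122697 + 92976) = 1/215673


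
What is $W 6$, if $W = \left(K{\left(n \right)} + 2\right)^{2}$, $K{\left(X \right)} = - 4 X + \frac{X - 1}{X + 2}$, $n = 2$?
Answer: $\frac{1587}{8} \approx 198.38$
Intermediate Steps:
$K{\left(X \right)} = - 4 X + \frac{-1 + X}{2 + X}$
$W = \frac{529}{16}$ ($W = \left(\frac{-1 - 14 - 4 \cdot 2^{2}}{2 + 2} + 2\right)^{2} = \left(\frac{-1 - 14 - 16}{4} + 2\right)^{2} = \left(\frac{1}{4} \left(-31\right) + 2\right)^{2} = \left(- \frac{31}{4} + 2\right)^{2} = \left(- \frac{23}{4}\right)^{2} = \frac{529}{16} \approx 33.063$)
$W 6 = \frac{529}{16} \cdot 6 = \frac{1587}{8}$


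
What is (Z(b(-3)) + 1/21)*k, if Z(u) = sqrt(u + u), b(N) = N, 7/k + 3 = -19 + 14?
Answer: -1/24 - 7*I*sqrt(6)/8 ≈ -0.041667 - 2.1433*I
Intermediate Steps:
k = -7/8 (k = 7/(-3 + (-19 + 14)) = 7/(-3 - 5) = 7/(-8) = 7*(-1/8) = -7/8 ≈ -0.87500)
Z(u) = sqrt(2)*sqrt(u) (Z(u) = sqrt(2*u) = sqrt(2)*sqrt(u))
(Z(b(-3)) + 1/21)*k = (sqrt(2)*sqrt(-3) + 1/21)*(-7/8) = (sqrt(2)*(I*sqrt(3)) + 1/21)*(-7/8) = (I*sqrt(6) + 1/21)*(-7/8) = (1/21 + I*sqrt(6))*(-7/8) = -1/24 - 7*I*sqrt(6)/8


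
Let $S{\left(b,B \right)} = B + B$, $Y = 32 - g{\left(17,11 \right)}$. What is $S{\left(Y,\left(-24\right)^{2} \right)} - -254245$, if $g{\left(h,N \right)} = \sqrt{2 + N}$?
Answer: $255397$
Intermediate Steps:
$Y = 32 - \sqrt{13}$ ($Y = 32 - \sqrt{2 + 11} = 32 - \sqrt{13} \approx 28.394$)
$S{\left(b,B \right)} = 2 B$
$S{\left(Y,\left(-24\right)^{2} \right)} - -254245 = 2 \left(-24\right)^{2} - -254245 = 2 \cdot 576 + 254245 = 1152 + 254245 = 255397$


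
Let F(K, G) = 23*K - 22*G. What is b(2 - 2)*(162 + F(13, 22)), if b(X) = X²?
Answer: 0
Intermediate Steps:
F(K, G) = -22*G + 23*K
b(2 - 2)*(162 + F(13, 22)) = (2 - 2)²*(162 + (-22*22 + 23*13)) = 0²*(162 + (-484 + 299)) = 0*(162 - 185) = 0*(-23) = 0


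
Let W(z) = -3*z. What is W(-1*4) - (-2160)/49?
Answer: 2748/49 ≈ 56.082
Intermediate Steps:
W(-1*4) - (-2160)/49 = -(-3)*4 - (-2160)/49 = -3*(-4) - (-2160)/49 = 12 - 144*(-15/49) = 12 + 2160/49 = 2748/49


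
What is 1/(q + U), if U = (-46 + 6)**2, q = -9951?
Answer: -1/8351 ≈ -0.00011975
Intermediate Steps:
U = 1600 (U = (-40)**2 = 1600)
1/(q + U) = 1/(-9951 + 1600) = 1/(-8351) = -1/8351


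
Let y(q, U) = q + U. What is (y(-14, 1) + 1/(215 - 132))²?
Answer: 1162084/6889 ≈ 168.69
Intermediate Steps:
y(q, U) = U + q
(y(-14, 1) + 1/(215 - 132))² = ((1 - 14) + 1/(215 - 132))² = (-13 + 1/83)² = (-1078/83)² = 1162084/6889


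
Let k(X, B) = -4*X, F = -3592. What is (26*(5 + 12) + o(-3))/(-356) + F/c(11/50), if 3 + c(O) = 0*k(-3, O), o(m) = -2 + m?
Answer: 1277441/1068 ≈ 1196.1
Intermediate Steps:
c(O) = -3 (c(O) = -3 + 0*(-4*(-3)) = -3 + 0*12 = -3 + 0 = -3)
(26*(5 + 12) + o(-3))/(-356) + F/c(11/50) = (26*(5 + 12) + (-2 - 3))/(-356) - 3592/(-3) = (26*17 - 5)*(-1/356) - 3592*(-⅓) = (442 - 5)*(-1/356) + 3592/3 = 437*(-1/356) + 3592/3 = -437/356 + 3592/3 = 1277441/1068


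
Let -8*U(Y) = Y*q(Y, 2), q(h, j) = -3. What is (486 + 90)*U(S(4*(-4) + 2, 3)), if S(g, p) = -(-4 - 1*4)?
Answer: 1728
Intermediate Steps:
S(g, p) = 8 (S(g, p) = -(-4 - 4) = -1*(-8) = 8)
U(Y) = 3*Y/8 (U(Y) = -Y*(-3)/8 = -(-3)*Y/8 = 3*Y/8)
(486 + 90)*U(S(4*(-4) + 2, 3)) = (486 + 90)*((3/8)*8) = 576*3 = 1728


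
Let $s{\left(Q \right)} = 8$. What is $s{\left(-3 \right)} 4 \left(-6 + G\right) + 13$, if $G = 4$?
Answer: $-51$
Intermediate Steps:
$s{\left(-3 \right)} 4 \left(-6 + G\right) + 13 = 8 \cdot 4 \left(-6 + 4\right) + 13 = 8 \cdot 4 \left(-2\right) + 13 = 8 \left(-8\right) + 13 = -64 + 13 = -51$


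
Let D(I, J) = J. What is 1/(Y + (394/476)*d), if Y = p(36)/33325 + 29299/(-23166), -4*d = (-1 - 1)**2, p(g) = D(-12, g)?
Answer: -45934413525/96066876628 ≈ -0.47815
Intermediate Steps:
p(g) = g
d = -1 (d = -(-1 - 1)**2/4 = -1/4*(-2)**2 = -1/4*4 = -1)
Y = -975555199/772006950 (Y = 36/33325 + 29299/(-23166) = 36*(1/33325) + 29299*(-1/23166) = 36/33325 - 29299/23166 = -975555199/772006950 ≈ -1.2637)
1/(Y + (394/476)*d) = 1/(-975555199/772006950 + (394/476)*(-1)) = 1/(-975555199/772006950 + (394*(1/476))*(-1)) = 1/(-975555199/772006950 + (197/238)*(-1)) = 1/(-975555199/772006950 - 197/238) = 1/(-96066876628/45934413525) = -45934413525/96066876628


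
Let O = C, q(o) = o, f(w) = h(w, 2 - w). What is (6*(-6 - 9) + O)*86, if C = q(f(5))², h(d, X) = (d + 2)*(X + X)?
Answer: 143964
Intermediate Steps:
h(d, X) = 2*X*(2 + d) (h(d, X) = (2 + d)*(2*X) = 2*X*(2 + d))
f(w) = 2*(2 + w)*(2 - w) (f(w) = 2*(2 - w)*(2 + w) = 2*(2 + w)*(2 - w))
C = 1764 (C = (8 - 2*5²)² = (8 - 2*25)² = (8 - 50)² = (-42)² = 1764)
O = 1764
(6*(-6 - 9) + O)*86 = (6*(-6 - 9) + 1764)*86 = (6*(-15) + 1764)*86 = (-90 + 1764)*86 = 1674*86 = 143964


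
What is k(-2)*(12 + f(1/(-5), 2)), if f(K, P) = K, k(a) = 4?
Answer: 236/5 ≈ 47.200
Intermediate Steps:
k(-2)*(12 + f(1/(-5), 2)) = 4*(12 + 1/(-5)) = 4*(12 - ⅕) = 4*(59/5) = 236/5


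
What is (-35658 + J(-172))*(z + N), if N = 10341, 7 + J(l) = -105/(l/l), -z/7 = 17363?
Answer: 3977624000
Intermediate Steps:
z = -121541 (z = -7*17363 = -121541)
J(l) = -112 (J(l) = -7 - 105/(l/l) = -7 - 105/1 = -7 - 105*1 = -7 - 105 = -112)
(-35658 + J(-172))*(z + N) = (-35658 - 112)*(-121541 + 10341) = -35770*(-111200) = 3977624000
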